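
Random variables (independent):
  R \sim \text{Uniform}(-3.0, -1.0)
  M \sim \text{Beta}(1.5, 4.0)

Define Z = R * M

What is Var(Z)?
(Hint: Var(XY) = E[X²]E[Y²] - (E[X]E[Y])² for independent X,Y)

Var(XY) = E[X²]E[Y²] - (E[X]E[Y])²
E[R] = -2, Var(R) = 0.33333333
E[M] = 0.27272727, Var(M) = 0.03051494
E[R²] = 0.33333333 + (-2)² = 4.3333333
E[M²] = 0.03051494 + 0.27272727² = 0.1048951
Var(Z) = 4.3333333*0.1048951 - (-2*0.27272727)²
= 0.45454545 - 0.29752066 = 0.15702479

0.15702479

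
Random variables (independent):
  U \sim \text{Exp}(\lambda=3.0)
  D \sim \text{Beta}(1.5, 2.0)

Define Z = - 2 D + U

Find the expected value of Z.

E[Z] = 1*E[U] - 2*E[D]
E[U] = 0.33333333
E[D] = 0.42857143
E[Z] = 1*0.33333333 - 2*0.42857143 = -0.52380952

-0.52380952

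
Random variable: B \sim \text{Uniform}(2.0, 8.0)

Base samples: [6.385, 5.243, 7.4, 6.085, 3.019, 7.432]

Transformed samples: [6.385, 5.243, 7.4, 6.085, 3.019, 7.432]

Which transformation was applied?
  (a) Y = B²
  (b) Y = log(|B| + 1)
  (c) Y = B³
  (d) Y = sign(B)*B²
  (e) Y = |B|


Checking option (e) Y = |B|:
  B = 6.385 -> Y = 6.385 ✓
  B = 5.243 -> Y = 5.243 ✓
  B = 7.4 -> Y = 7.4 ✓
All samples match this transformation.

(e) |B|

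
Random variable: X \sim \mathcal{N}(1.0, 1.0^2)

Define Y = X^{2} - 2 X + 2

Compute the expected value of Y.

E[Y] = 1*E[X²] - 2*E[X] + 2
E[X] = 1
E[X²] = Var(X) + (E[X])² = 1 + 1 = 2
E[Y] = 1*2 - 2*1 + 2 = 2

2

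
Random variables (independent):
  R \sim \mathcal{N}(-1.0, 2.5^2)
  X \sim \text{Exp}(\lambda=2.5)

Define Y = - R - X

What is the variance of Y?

For independent RVs: Var(aX + bY) = a²Var(X) + b²Var(Y)
Var(R) = 6.25
Var(X) = 0.16
Var(Y) = (-1)²*6.25 + (-1)²*0.16
= 1*6.25 + 1*0.16 = 6.41

6.41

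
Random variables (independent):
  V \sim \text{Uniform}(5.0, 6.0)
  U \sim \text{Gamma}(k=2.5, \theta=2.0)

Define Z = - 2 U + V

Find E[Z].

E[Z] = 1*E[V] - 2*E[U]
E[V] = 5.5
E[U] = 5
E[Z] = 1*5.5 - 2*5 = -4.5

-4.5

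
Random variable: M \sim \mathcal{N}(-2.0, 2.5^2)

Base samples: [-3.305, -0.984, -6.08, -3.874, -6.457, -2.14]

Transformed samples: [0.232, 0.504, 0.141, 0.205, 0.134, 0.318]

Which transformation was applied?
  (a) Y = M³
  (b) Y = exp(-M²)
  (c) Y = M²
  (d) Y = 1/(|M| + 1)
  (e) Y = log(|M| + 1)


Checking option (d) Y = 1/(|M| + 1):
  M = -3.305 -> Y = 0.232 ✓
  M = -0.984 -> Y = 0.504 ✓
  M = -6.08 -> Y = 0.141 ✓
All samples match this transformation.

(d) 1/(|M| + 1)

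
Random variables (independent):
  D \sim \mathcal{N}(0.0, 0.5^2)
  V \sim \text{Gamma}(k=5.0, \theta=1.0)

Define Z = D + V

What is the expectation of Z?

E[Z] = 1*E[D] + 1*E[V]
E[D] = 0
E[V] = 5
E[Z] = 1*0 + 1*5 = 5

5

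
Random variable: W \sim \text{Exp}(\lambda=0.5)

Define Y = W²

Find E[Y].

Using E[X²] = Var(X) + (E[X])²:
E[W] = 2
Var(W) = 1/0.5^2 = 4
E[W²] = 4 + 2² = 4 + 4 = 8

8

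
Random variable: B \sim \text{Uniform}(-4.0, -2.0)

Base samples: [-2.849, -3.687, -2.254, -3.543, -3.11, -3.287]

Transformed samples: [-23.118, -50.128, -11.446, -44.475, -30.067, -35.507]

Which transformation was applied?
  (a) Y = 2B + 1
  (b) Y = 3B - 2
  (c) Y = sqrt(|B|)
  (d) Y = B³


Checking option (d) Y = B³:
  B = -2.849 -> Y = -23.118 ✓
  B = -3.687 -> Y = -50.128 ✓
  B = -2.254 -> Y = -11.446 ✓
All samples match this transformation.

(d) B³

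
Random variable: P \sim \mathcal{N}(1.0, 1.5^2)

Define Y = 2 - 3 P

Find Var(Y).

For Y = aP + b: Var(Y) = a² * Var(P)
Var(P) = 1.5^2 = 2.25
Var(Y) = (-3)² * 2.25 = 9 * 2.25 = 20.25

20.25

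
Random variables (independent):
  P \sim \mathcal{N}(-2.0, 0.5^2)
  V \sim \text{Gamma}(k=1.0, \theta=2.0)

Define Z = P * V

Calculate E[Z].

For independent RVs: E[XY] = E[X]*E[Y]
E[P] = -2
E[V] = 2
E[Z] = -2 * 2 = -4

-4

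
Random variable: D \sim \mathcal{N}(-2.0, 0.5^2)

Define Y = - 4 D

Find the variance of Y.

For Y = aD + b: Var(Y) = a² * Var(D)
Var(D) = 0.5^2 = 0.25
Var(Y) = (-4)² * 0.25 = 16 * 0.25 = 4

4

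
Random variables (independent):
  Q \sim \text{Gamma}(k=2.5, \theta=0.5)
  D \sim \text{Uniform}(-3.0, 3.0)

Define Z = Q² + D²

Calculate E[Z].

E[Z] = E[Q²] + E[D²]
E[Q²] = Var(Q) + E[Q]² = 0.625 + 1.5625 = 2.1875
E[D²] = Var(D) + E[D]² = 3 + 0 = 3
E[Z] = 2.1875 + 3 = 5.1875

5.1875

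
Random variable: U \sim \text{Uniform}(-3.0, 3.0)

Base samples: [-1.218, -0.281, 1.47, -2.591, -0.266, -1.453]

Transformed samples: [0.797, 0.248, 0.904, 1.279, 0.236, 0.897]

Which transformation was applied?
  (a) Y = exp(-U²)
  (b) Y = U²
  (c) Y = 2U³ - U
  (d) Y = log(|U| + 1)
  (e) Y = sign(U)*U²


Checking option (d) Y = log(|U| + 1):
  U = -1.218 -> Y = 0.797 ✓
  U = -0.281 -> Y = 0.248 ✓
  U = 1.47 -> Y = 0.904 ✓
All samples match this transformation.

(d) log(|U| + 1)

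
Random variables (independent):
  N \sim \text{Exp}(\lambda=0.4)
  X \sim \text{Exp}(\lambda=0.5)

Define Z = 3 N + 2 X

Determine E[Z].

E[Z] = 3*E[N] + 2*E[X]
E[N] = 2.5
E[X] = 2
E[Z] = 3*2.5 + 2*2 = 11.5

11.5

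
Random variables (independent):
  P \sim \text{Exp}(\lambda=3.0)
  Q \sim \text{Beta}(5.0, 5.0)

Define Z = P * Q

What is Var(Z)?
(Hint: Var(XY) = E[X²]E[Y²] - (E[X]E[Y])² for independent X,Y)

Var(XY) = E[X²]E[Y²] - (E[X]E[Y])²
E[P] = 0.33333333, Var(P) = 0.11111111
E[Q] = 0.5, Var(Q) = 0.022727273
E[P²] = 0.11111111 + 0.33333333² = 0.22222222
E[Q²] = 0.022727273 + 0.5² = 0.27272727
Var(Z) = 0.22222222*0.27272727 - (0.33333333*0.5)²
= 0.060606061 - 0.027777778 = 0.032828283

0.032828283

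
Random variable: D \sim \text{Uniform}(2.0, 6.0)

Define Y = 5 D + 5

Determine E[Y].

For Y = 5D + 5:
E[Y] = 5 * E[D] + 5
E[D] = (2 + 6)/2 = 4
E[Y] = 5 * 4 + 5 = 25

25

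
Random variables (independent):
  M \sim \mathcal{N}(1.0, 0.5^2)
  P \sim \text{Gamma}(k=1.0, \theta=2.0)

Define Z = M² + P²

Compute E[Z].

E[Z] = E[M²] + E[P²]
E[M²] = Var(M) + E[M]² = 0.25 + 1 = 1.25
E[P²] = Var(P) + E[P]² = 4 + 4 = 8
E[Z] = 1.25 + 8 = 9.25

9.25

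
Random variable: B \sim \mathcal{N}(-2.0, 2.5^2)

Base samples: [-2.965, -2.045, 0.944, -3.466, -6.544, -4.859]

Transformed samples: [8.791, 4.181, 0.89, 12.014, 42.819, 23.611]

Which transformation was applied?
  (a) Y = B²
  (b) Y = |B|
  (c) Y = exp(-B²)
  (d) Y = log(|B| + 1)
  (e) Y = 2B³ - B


Checking option (a) Y = B²:
  B = -2.965 -> Y = 8.791 ✓
  B = -2.045 -> Y = 4.181 ✓
  B = 0.944 -> Y = 0.89 ✓
All samples match this transformation.

(a) B²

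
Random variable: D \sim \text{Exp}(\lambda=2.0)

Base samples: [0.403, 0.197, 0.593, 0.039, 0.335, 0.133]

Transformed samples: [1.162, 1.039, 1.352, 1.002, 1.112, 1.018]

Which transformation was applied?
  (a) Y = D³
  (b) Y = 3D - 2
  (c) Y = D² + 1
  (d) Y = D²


Checking option (c) Y = D² + 1:
  D = 0.403 -> Y = 1.162 ✓
  D = 0.197 -> Y = 1.039 ✓
  D = 0.593 -> Y = 1.352 ✓
All samples match this transformation.

(c) D² + 1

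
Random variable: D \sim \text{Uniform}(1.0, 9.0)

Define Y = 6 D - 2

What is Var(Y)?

For Y = aD + b: Var(Y) = a² * Var(D)
Var(D) = (9 - 1)^2/12 = 5.3333333
Var(Y) = 6² * 5.3333333 = 36 * 5.3333333 = 192

192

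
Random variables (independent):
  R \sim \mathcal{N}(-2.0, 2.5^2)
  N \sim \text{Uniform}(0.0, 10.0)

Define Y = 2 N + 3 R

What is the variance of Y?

For independent RVs: Var(aX + bY) = a²Var(X) + b²Var(Y)
Var(R) = 6.25
Var(N) = 8.3333333
Var(Y) = 3²*6.25 + 2²*8.3333333
= 9*6.25 + 4*8.3333333 = 89.583333

89.583333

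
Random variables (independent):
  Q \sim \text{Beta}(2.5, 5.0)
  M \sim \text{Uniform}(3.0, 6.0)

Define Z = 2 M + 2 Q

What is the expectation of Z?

E[Z] = 2*E[Q] + 2*E[M]
E[Q] = 0.33333333
E[M] = 4.5
E[Z] = 2*0.33333333 + 2*4.5 = 9.6666667

9.6666667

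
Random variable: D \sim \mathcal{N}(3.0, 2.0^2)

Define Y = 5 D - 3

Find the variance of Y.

For Y = aD + b: Var(Y) = a² * Var(D)
Var(D) = 2.0^2 = 4
Var(Y) = 5² * 4 = 25 * 4 = 100

100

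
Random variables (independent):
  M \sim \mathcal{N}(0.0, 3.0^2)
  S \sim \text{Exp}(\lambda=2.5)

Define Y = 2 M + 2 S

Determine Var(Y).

For independent RVs: Var(aX + bY) = a²Var(X) + b²Var(Y)
Var(M) = 9
Var(S) = 0.16
Var(Y) = 2²*9 + 2²*0.16
= 4*9 + 4*0.16 = 36.64

36.64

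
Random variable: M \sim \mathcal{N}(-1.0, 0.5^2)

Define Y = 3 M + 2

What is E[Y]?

For Y = 3M + 2:
E[Y] = 3 * E[M] + 2
E[M] = -1.0 = -1
E[Y] = 3 * (-1) + 2 = -1

-1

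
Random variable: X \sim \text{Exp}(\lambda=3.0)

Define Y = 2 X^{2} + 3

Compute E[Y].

E[Y] = 2*E[X²] + 3
E[X] = 0.33333333
E[X²] = Var(X) + (E[X])² = 0.11111111 + 0.11111111 = 0.22222222
E[Y] = 2*0.22222222 + 3 = 3.4444444

3.4444444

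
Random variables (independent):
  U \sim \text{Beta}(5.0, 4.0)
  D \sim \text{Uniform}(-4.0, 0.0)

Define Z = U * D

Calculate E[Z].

For independent RVs: E[XY] = E[X]*E[Y]
E[U] = 0.55555556
E[D] = -2
E[Z] = 0.55555556 * (-2) = -1.1111111

-1.1111111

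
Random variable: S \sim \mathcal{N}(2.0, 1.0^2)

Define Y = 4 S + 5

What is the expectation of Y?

For Y = 4S + 5:
E[Y] = 4 * E[S] + 5
E[S] = 2.0 = 2
E[Y] = 4 * 2 + 5 = 13

13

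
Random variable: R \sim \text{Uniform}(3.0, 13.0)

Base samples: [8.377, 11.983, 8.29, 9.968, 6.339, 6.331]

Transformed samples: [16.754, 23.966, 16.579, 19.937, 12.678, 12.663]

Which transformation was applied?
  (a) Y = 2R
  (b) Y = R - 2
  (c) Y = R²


Checking option (a) Y = 2R:
  R = 8.377 -> Y = 16.754 ✓
  R = 11.983 -> Y = 23.966 ✓
  R = 8.29 -> Y = 16.579 ✓
All samples match this transformation.

(a) 2R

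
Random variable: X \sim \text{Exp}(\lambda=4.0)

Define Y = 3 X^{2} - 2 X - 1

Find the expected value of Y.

E[Y] = 3*E[X²] - 2*E[X] - 1
E[X] = 0.25
E[X²] = Var(X) + (E[X])² = 0.0625 + 0.0625 = 0.125
E[Y] = 3*0.125 - 2*0.25 - 1 = -1.125

-1.125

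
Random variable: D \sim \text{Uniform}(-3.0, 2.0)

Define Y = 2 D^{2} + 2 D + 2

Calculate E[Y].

E[Y] = 2*E[D²] + 2*E[D] + 2
E[D] = -0.5
E[D²] = Var(D) + (E[D])² = 2.0833333 + 0.25 = 2.3333333
E[Y] = 2*2.3333333 + 2*(-0.5) + 2 = 5.6666667

5.6666667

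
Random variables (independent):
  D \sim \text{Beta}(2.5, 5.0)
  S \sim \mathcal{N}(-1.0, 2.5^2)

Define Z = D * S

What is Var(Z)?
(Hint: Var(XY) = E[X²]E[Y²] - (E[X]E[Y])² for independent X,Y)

Var(XY) = E[X²]E[Y²] - (E[X]E[Y])²
E[D] = 0.33333333, Var(D) = 0.026143791
E[S] = -1, Var(S) = 6.25
E[D²] = 0.026143791 + 0.33333333² = 0.1372549
E[S²] = 6.25 + (-1)² = 7.25
Var(Z) = 0.1372549*7.25 - (0.33333333*(-1))²
= 0.99509804 - 0.11111111 = 0.88398693

0.88398693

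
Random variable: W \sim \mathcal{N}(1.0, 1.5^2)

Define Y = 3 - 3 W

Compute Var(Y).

For Y = aW + b: Var(Y) = a² * Var(W)
Var(W) = 1.5^2 = 2.25
Var(Y) = (-3)² * 2.25 = 9 * 2.25 = 20.25

20.25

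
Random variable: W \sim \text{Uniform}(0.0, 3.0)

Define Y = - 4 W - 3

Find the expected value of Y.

For Y = -4W - 3:
E[Y] = -4 * E[W] - 3
E[W] = (0 + 3)/2 = 1.5
E[Y] = -4 * 1.5 - 3 = -9

-9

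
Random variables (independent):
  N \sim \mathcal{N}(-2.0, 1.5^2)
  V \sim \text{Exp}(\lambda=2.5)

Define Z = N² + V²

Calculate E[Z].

E[Z] = E[N²] + E[V²]
E[N²] = Var(N) + E[N]² = 2.25 + 4 = 6.25
E[V²] = Var(V) + E[V]² = 0.16 + 0.16 = 0.32
E[Z] = 6.25 + 0.32 = 6.57

6.57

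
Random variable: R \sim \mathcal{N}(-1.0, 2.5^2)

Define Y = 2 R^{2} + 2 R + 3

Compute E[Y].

E[Y] = 2*E[R²] + 2*E[R] + 3
E[R] = -1
E[R²] = Var(R) + (E[R])² = 6.25 + 1 = 7.25
E[Y] = 2*7.25 + 2*(-1) + 3 = 15.5

15.5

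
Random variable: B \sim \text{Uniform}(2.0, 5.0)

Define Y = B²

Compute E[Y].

Using E[X²] = Var(X) + (E[X])²:
E[B] = 3.5
Var(B) = (5 - 2)^2/12 = 0.75
E[B²] = 0.75 + 3.5² = 0.75 + 12.25 = 13

13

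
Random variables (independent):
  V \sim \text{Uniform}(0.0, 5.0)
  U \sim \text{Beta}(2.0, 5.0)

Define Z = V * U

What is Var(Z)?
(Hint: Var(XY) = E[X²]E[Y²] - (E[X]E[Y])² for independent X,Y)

Var(XY) = E[X²]E[Y²] - (E[X]E[Y])²
E[V] = 2.5, Var(V) = 2.0833333
E[U] = 0.28571429, Var(U) = 0.025510204
E[V²] = 2.0833333 + 2.5² = 8.3333333
E[U²] = 0.025510204 + 0.28571429² = 0.10714286
Var(Z) = 8.3333333*0.10714286 - (2.5*0.28571429)²
= 0.89285714 - 0.51020408 = 0.38265306

0.38265306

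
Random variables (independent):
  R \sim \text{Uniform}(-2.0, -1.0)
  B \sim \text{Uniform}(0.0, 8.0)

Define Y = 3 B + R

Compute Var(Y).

For independent RVs: Var(aX + bY) = a²Var(X) + b²Var(Y)
Var(R) = 0.083333333
Var(B) = 5.3333333
Var(Y) = 1²*0.083333333 + 3²*5.3333333
= 1*0.083333333 + 9*5.3333333 = 48.083333

48.083333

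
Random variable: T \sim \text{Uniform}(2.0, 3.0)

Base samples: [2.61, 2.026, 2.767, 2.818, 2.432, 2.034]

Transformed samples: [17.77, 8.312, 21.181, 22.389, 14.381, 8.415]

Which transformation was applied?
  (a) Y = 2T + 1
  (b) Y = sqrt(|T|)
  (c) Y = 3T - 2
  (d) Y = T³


Checking option (d) Y = T³:
  T = 2.61 -> Y = 17.77 ✓
  T = 2.026 -> Y = 8.312 ✓
  T = 2.767 -> Y = 21.181 ✓
All samples match this transformation.

(d) T³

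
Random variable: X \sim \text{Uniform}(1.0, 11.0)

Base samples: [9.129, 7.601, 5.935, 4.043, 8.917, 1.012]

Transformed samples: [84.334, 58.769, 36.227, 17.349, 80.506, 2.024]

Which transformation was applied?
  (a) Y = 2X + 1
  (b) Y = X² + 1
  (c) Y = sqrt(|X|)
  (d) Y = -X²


Checking option (b) Y = X² + 1:
  X = 9.129 -> Y = 84.334 ✓
  X = 7.601 -> Y = 58.769 ✓
  X = 5.935 -> Y = 36.227 ✓
All samples match this transformation.

(b) X² + 1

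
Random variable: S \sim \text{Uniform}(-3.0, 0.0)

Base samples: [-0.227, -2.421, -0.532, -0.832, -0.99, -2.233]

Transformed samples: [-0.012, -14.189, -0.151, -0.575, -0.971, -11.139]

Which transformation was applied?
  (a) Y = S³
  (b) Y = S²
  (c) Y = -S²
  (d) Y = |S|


Checking option (a) Y = S³:
  S = -0.227 -> Y = -0.012 ✓
  S = -2.421 -> Y = -14.189 ✓
  S = -0.532 -> Y = -0.151 ✓
All samples match this transformation.

(a) S³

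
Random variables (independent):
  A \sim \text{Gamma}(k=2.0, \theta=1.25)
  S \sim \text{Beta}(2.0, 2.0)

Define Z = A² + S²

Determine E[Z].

E[Z] = E[A²] + E[S²]
E[A²] = Var(A) + E[A]² = 3.125 + 6.25 = 9.375
E[S²] = Var(S) + E[S]² = 0.05 + 0.25 = 0.3
E[Z] = 9.375 + 0.3 = 9.675

9.675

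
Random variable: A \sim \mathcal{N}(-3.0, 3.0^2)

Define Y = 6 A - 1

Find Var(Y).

For Y = aA + b: Var(Y) = a² * Var(A)
Var(A) = 3.0^2 = 9
Var(Y) = 6² * 9 = 36 * 9 = 324

324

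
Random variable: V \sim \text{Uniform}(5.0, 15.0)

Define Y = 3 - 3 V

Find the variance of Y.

For Y = aV + b: Var(Y) = a² * Var(V)
Var(V) = (15 - 5)^2/12 = 8.3333333
Var(Y) = (-3)² * 8.3333333 = 9 * 8.3333333 = 75

75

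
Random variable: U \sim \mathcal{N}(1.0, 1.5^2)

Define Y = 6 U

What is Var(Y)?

For Y = aU + b: Var(Y) = a² * Var(U)
Var(U) = 1.5^2 = 2.25
Var(Y) = 6² * 2.25 = 36 * 2.25 = 81

81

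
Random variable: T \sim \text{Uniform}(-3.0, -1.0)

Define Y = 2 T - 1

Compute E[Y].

For Y = 2T - 1:
E[Y] = 2 * E[T] - 1
E[T] = (-3 - 1)/2 = -2
E[Y] = 2 * (-2) - 1 = -5

-5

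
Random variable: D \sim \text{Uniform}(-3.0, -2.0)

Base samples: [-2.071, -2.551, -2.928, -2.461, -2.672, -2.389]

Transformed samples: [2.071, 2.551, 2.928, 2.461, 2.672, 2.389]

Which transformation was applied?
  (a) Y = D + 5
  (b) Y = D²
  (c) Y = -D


Checking option (c) Y = -D:
  D = -2.071 -> Y = 2.071 ✓
  D = -2.551 -> Y = 2.551 ✓
  D = -2.928 -> Y = 2.928 ✓
All samples match this transformation.

(c) -D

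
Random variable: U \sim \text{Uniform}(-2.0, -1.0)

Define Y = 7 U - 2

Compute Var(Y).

For Y = aU + b: Var(Y) = a² * Var(U)
Var(U) = (-1 + 2)^2/12 = 0.083333333
Var(Y) = 7² * 0.083333333 = 49 * 0.083333333 = 4.0833333

4.0833333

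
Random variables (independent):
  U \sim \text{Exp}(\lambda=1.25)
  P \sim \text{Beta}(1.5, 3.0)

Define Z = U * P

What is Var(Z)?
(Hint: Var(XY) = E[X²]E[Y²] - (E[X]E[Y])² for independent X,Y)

Var(XY) = E[X²]E[Y²] - (E[X]E[Y])²
E[U] = 0.8, Var(U) = 0.64
E[P] = 0.33333333, Var(P) = 0.04040404
E[U²] = 0.64 + 0.8² = 1.28
E[P²] = 0.04040404 + 0.33333333² = 0.15151515
Var(Z) = 1.28*0.15151515 - (0.8*0.33333333)²
= 0.19393939 - 0.071111111 = 0.12282828

0.12282828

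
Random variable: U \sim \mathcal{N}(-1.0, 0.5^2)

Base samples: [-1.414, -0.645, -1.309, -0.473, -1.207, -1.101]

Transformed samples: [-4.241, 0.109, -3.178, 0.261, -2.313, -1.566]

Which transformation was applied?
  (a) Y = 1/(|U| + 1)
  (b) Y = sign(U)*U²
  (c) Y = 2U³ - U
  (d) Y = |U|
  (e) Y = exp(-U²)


Checking option (c) Y = 2U³ - U:
  U = -1.414 -> Y = -4.241 ✓
  U = -0.645 -> Y = 0.109 ✓
  U = -1.309 -> Y = -3.178 ✓
All samples match this transformation.

(c) 2U³ - U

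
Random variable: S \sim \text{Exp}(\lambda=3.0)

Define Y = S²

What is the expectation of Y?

Using E[X²] = Var(X) + (E[X])²:
E[S] = 0.33333333
Var(S) = 1/3.0^2 = 0.11111111
E[S²] = 0.11111111 + 0.33333333² = 0.11111111 + 0.11111111 = 0.22222222

0.22222222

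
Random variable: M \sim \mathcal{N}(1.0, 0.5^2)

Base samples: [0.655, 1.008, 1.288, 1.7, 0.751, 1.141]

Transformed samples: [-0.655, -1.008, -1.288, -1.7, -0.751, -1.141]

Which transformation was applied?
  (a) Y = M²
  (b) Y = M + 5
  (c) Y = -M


Checking option (c) Y = -M:
  M = 0.655 -> Y = -0.655 ✓
  M = 1.008 -> Y = -1.008 ✓
  M = 1.288 -> Y = -1.288 ✓
All samples match this transformation.

(c) -M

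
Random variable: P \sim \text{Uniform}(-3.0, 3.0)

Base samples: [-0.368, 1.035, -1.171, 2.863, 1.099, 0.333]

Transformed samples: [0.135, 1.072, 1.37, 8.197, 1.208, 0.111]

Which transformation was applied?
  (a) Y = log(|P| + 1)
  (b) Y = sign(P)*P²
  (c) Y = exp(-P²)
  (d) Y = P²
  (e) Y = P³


Checking option (d) Y = P²:
  P = -0.368 -> Y = 0.135 ✓
  P = 1.035 -> Y = 1.072 ✓
  P = -1.171 -> Y = 1.37 ✓
All samples match this transformation.

(d) P²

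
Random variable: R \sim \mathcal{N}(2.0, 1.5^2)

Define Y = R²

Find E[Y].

E[R²] = Var(R) + (E[R])² = 2.25 + 4 = 6.25

6.25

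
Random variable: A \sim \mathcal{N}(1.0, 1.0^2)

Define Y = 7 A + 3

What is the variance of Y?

For Y = aA + b: Var(Y) = a² * Var(A)
Var(A) = 1.0^2 = 1
Var(Y) = 7² * 1 = 49 * 1 = 49

49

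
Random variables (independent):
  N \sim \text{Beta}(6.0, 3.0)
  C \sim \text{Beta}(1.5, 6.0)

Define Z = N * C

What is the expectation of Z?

For independent RVs: E[XY] = E[X]*E[Y]
E[N] = 0.66666667
E[C] = 0.2
E[Z] = 0.66666667 * 0.2 = 0.13333333

0.13333333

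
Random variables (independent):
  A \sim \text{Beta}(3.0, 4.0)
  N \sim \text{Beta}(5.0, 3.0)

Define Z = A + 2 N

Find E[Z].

E[Z] = 1*E[A] + 2*E[N]
E[A] = 0.42857143
E[N] = 0.625
E[Z] = 1*0.42857143 + 2*0.625 = 1.6785714

1.6785714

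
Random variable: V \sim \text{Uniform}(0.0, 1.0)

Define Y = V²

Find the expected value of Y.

E[V²] = Var(V) + (E[V])² = 0.083333333 + 0.25 = 0.33333333

0.33333333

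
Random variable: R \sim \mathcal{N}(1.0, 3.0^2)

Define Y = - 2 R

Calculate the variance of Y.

For Y = aR + b: Var(Y) = a² * Var(R)
Var(R) = 3.0^2 = 9
Var(Y) = (-2)² * 9 = 4 * 9 = 36

36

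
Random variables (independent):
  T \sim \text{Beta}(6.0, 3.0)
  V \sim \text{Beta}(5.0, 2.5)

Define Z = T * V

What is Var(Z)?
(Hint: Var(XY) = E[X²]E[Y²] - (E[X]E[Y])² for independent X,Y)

Var(XY) = E[X²]E[Y²] - (E[X]E[Y])²
E[T] = 0.66666667, Var(T) = 0.022222222
E[V] = 0.66666667, Var(V) = 0.026143791
E[T²] = 0.022222222 + 0.66666667² = 0.46666667
E[V²] = 0.026143791 + 0.66666667² = 0.47058824
Var(Z) = 0.46666667*0.47058824 - (0.66666667*0.66666667)²
= 0.21960784 - 0.19753086 = 0.022076979

0.022076979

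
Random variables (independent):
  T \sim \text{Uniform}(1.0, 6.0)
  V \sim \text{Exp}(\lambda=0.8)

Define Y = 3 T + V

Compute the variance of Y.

For independent RVs: Var(aX + bY) = a²Var(X) + b²Var(Y)
Var(T) = 2.0833333
Var(V) = 1.5625
Var(Y) = 3²*2.0833333 + 1²*1.5625
= 9*2.0833333 + 1*1.5625 = 20.3125

20.3125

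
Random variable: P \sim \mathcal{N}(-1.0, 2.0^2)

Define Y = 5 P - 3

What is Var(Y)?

For Y = aP + b: Var(Y) = a² * Var(P)
Var(P) = 2.0^2 = 4
Var(Y) = 5² * 4 = 25 * 4 = 100

100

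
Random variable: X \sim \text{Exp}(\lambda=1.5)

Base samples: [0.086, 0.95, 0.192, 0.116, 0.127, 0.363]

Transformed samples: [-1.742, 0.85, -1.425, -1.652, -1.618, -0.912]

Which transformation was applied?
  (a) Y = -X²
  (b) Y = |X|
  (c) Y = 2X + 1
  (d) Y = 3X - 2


Checking option (d) Y = 3X - 2:
  X = 0.086 -> Y = -1.742 ✓
  X = 0.95 -> Y = 0.85 ✓
  X = 0.192 -> Y = -1.425 ✓
All samples match this transformation.

(d) 3X - 2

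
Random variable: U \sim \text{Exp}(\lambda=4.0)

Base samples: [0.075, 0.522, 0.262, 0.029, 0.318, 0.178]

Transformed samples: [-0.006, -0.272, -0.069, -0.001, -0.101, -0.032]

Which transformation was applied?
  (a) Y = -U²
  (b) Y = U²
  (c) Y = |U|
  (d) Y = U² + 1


Checking option (a) Y = -U²:
  U = 0.075 -> Y = -0.006 ✓
  U = 0.522 -> Y = -0.272 ✓
  U = 0.262 -> Y = -0.069 ✓
All samples match this transformation.

(a) -U²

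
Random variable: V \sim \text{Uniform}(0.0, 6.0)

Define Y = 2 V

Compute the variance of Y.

For Y = aV + b: Var(Y) = a² * Var(V)
Var(V) = (6 - 0)^2/12 = 3
Var(Y) = 2² * 3 = 4 * 3 = 12

12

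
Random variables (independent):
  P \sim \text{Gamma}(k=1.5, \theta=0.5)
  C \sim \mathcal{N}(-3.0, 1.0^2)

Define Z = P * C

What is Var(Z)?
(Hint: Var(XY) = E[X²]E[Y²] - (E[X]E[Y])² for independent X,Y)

Var(XY) = E[X²]E[Y²] - (E[X]E[Y])²
E[P] = 0.75, Var(P) = 0.375
E[C] = -3, Var(C) = 1
E[P²] = 0.375 + 0.75² = 0.9375
E[C²] = 1 + (-3)² = 10
Var(Z) = 0.9375*10 - (0.75*(-3))²
= 9.375 - 5.0625 = 4.3125

4.3125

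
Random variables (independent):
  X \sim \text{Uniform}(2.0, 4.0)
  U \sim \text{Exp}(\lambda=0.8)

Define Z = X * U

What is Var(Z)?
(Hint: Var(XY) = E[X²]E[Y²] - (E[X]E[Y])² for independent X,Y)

Var(XY) = E[X²]E[Y²] - (E[X]E[Y])²
E[X] = 3, Var(X) = 0.33333333
E[U] = 1.25, Var(U) = 1.5625
E[X²] = 0.33333333 + 3² = 9.3333333
E[U²] = 1.5625 + 1.25² = 3.125
Var(Z) = 9.3333333*3.125 - (3*1.25)²
= 29.166667 - 14.0625 = 15.104167

15.104167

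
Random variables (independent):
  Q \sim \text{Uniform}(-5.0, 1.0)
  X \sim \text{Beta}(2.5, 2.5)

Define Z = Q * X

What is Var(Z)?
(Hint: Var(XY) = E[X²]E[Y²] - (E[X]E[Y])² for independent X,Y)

Var(XY) = E[X²]E[Y²] - (E[X]E[Y])²
E[Q] = -2, Var(Q) = 3
E[X] = 0.5, Var(X) = 0.041666667
E[Q²] = 3 + (-2)² = 7
E[X²] = 0.041666667 + 0.5² = 0.29166667
Var(Z) = 7*0.29166667 - (-2*0.5)²
= 2.0416667 - 1 = 1.0416667

1.0416667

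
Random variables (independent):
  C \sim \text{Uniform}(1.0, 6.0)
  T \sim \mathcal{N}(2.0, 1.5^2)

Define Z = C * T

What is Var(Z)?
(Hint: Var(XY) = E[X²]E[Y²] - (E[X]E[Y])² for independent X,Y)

Var(XY) = E[X²]E[Y²] - (E[X]E[Y])²
E[C] = 3.5, Var(C) = 2.0833333
E[T] = 2, Var(T) = 2.25
E[C²] = 2.0833333 + 3.5² = 14.333333
E[T²] = 2.25 + 2² = 6.25
Var(Z) = 14.333333*6.25 - (3.5*2)²
= 89.583333 - 49 = 40.583333

40.583333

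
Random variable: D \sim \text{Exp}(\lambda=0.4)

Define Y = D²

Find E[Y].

Using E[X²] = Var(X) + (E[X])²:
E[D] = 2.5
Var(D) = 1/0.4^2 = 6.25
E[D²] = 6.25 + 2.5² = 6.25 + 6.25 = 12.5

12.5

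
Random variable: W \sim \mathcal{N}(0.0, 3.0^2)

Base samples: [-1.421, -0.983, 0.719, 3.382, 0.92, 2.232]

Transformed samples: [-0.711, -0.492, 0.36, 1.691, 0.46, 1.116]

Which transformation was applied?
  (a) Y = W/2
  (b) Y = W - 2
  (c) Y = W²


Checking option (a) Y = W/2:
  W = -1.421 -> Y = -0.711 ✓
  W = -0.983 -> Y = -0.492 ✓
  W = 0.719 -> Y = 0.36 ✓
All samples match this transformation.

(a) W/2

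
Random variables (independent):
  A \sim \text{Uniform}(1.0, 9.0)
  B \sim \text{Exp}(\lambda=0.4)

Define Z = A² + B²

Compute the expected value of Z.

E[Z] = E[A²] + E[B²]
E[A²] = Var(A) + E[A]² = 5.3333333 + 25 = 30.333333
E[B²] = Var(B) + E[B]² = 6.25 + 6.25 = 12.5
E[Z] = 30.333333 + 12.5 = 42.833333

42.833333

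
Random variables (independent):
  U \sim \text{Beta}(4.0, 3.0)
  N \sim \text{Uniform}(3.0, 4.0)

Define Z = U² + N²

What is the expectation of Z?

E[Z] = E[U²] + E[N²]
E[U²] = Var(U) + E[U]² = 0.030612245 + 0.32653061 = 0.35714286
E[N²] = Var(N) + E[N]² = 0.083333333 + 12.25 = 12.333333
E[Z] = 0.35714286 + 12.333333 = 12.690476

12.690476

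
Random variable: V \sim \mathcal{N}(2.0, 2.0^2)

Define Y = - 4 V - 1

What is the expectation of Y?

For Y = -4V - 1:
E[Y] = -4 * E[V] - 1
E[V] = 2.0 = 2
E[Y] = -4 * 2 - 1 = -9

-9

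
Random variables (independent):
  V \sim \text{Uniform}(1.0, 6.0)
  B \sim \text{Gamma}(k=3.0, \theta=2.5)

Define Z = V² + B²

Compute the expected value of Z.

E[Z] = E[V²] + E[B²]
E[V²] = Var(V) + E[V]² = 2.0833333 + 12.25 = 14.333333
E[B²] = Var(B) + E[B]² = 18.75 + 56.25 = 75
E[Z] = 14.333333 + 75 = 89.333333

89.333333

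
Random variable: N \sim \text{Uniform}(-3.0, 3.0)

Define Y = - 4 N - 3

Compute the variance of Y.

For Y = aN + b: Var(Y) = a² * Var(N)
Var(N) = (3 + 3)^2/12 = 3
Var(Y) = (-4)² * 3 = 16 * 3 = 48

48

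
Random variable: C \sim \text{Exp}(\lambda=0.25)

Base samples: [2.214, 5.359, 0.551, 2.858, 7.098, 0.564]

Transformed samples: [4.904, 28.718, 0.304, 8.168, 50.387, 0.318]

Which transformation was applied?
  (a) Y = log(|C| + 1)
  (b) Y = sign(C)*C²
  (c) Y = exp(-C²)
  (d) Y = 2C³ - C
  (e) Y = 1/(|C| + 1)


Checking option (b) Y = sign(C)*C²:
  C = 2.214 -> Y = 4.904 ✓
  C = 5.359 -> Y = 28.718 ✓
  C = 0.551 -> Y = 0.304 ✓
All samples match this transformation.

(b) sign(C)*C²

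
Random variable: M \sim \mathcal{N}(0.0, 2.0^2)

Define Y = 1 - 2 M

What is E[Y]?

For Y = -2M + 1:
E[Y] = -2 * E[M] + 1
E[M] = 0.0 = 0
E[Y] = -2 * 0 + 1 = 1

1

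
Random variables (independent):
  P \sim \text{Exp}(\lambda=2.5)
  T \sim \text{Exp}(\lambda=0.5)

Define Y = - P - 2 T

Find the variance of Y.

For independent RVs: Var(aX + bY) = a²Var(X) + b²Var(Y)
Var(P) = 0.16
Var(T) = 4
Var(Y) = (-1)²*0.16 + (-2)²*4
= 1*0.16 + 4*4 = 16.16

16.16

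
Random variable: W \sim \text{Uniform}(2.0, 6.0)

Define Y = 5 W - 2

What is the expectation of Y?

For Y = 5W - 2:
E[Y] = 5 * E[W] - 2
E[W] = (2 + 6)/2 = 4
E[Y] = 5 * 4 - 2 = 18

18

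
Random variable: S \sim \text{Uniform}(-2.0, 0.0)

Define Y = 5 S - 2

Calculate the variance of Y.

For Y = aS + b: Var(Y) = a² * Var(S)
Var(S) = (0 + 2)^2/12 = 0.33333333
Var(Y) = 5² * 0.33333333 = 25 * 0.33333333 = 8.3333333

8.3333333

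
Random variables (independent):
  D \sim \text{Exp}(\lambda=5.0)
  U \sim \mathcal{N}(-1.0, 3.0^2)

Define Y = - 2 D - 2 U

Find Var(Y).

For independent RVs: Var(aX + bY) = a²Var(X) + b²Var(Y)
Var(D) = 0.04
Var(U) = 9
Var(Y) = (-2)²*0.04 + (-2)²*9
= 4*0.04 + 4*9 = 36.16

36.16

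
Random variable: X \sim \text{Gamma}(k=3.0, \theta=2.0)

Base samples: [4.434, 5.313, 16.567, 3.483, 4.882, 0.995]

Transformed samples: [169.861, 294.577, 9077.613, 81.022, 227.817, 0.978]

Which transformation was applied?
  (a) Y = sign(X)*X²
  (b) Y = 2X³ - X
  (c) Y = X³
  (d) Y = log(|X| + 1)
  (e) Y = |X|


Checking option (b) Y = 2X³ - X:
  X = 4.434 -> Y = 169.861 ✓
  X = 5.313 -> Y = 294.577 ✓
  X = 16.567 -> Y = 9077.613 ✓
All samples match this transformation.

(b) 2X³ - X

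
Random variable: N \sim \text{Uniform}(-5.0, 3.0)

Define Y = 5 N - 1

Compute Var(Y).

For Y = aN + b: Var(Y) = a² * Var(N)
Var(N) = (3 + 5)^2/12 = 5.3333333
Var(Y) = 5² * 5.3333333 = 25 * 5.3333333 = 133.33333

133.33333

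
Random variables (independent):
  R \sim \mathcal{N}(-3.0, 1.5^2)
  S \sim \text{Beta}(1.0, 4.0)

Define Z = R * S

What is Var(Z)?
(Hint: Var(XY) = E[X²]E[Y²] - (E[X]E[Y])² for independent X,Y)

Var(XY) = E[X²]E[Y²] - (E[X]E[Y])²
E[R] = -3, Var(R) = 2.25
E[S] = 0.2, Var(S) = 0.026666667
E[R²] = 2.25 + (-3)² = 11.25
E[S²] = 0.026666667 + 0.2² = 0.066666667
Var(Z) = 11.25*0.066666667 - (-3*0.2)²
= 0.75 - 0.36 = 0.39

0.39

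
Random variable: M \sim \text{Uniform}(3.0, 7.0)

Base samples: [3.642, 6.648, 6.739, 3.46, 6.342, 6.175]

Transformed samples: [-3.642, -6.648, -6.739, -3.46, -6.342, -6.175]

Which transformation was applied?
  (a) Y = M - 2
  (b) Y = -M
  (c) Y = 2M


Checking option (b) Y = -M:
  M = 3.642 -> Y = -3.642 ✓
  M = 6.648 -> Y = -6.648 ✓
  M = 6.739 -> Y = -6.739 ✓
All samples match this transformation.

(b) -M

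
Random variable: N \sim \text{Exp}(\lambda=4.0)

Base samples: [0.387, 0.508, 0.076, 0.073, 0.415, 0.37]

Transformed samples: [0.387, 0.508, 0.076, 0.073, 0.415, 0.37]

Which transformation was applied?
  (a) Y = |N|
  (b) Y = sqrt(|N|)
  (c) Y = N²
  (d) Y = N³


Checking option (a) Y = |N|:
  N = 0.387 -> Y = 0.387 ✓
  N = 0.508 -> Y = 0.508 ✓
  N = 0.076 -> Y = 0.076 ✓
All samples match this transformation.

(a) |N|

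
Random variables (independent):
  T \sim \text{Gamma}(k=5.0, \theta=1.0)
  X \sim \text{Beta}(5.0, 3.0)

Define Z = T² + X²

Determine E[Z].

E[Z] = E[T²] + E[X²]
E[T²] = Var(T) + E[T]² = 5 + 25 = 30
E[X²] = Var(X) + E[X]² = 0.026041667 + 0.390625 = 0.41666667
E[Z] = 30 + 0.41666667 = 30.416667

30.416667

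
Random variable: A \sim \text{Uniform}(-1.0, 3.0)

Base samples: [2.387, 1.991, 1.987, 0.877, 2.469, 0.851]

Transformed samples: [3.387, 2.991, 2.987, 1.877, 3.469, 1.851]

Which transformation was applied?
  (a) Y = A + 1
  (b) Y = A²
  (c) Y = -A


Checking option (a) Y = A + 1:
  A = 2.387 -> Y = 3.387 ✓
  A = 1.991 -> Y = 2.991 ✓
  A = 1.987 -> Y = 2.987 ✓
All samples match this transformation.

(a) A + 1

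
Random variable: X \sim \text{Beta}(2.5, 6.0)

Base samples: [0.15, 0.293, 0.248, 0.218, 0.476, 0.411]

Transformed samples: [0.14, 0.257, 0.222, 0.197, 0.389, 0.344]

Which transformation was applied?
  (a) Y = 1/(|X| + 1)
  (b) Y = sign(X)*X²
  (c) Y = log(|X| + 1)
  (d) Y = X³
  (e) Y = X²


Checking option (c) Y = log(|X| + 1):
  X = 0.15 -> Y = 0.14 ✓
  X = 0.293 -> Y = 0.257 ✓
  X = 0.248 -> Y = 0.222 ✓
All samples match this transformation.

(c) log(|X| + 1)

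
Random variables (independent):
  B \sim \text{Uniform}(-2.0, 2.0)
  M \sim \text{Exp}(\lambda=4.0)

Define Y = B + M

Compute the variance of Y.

For independent RVs: Var(aX + bY) = a²Var(X) + b²Var(Y)
Var(B) = 1.3333333
Var(M) = 0.0625
Var(Y) = 1²*1.3333333 + 1²*0.0625
= 1*1.3333333 + 1*0.0625 = 1.3958333

1.3958333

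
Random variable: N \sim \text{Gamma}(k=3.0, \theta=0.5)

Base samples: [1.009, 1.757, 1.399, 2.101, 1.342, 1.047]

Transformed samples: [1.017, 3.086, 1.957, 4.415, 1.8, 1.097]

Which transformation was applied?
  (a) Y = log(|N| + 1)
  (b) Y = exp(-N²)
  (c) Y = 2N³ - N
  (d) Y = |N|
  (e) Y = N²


Checking option (e) Y = N²:
  N = 1.009 -> Y = 1.017 ✓
  N = 1.757 -> Y = 3.086 ✓
  N = 1.399 -> Y = 1.957 ✓
All samples match this transformation.

(e) N²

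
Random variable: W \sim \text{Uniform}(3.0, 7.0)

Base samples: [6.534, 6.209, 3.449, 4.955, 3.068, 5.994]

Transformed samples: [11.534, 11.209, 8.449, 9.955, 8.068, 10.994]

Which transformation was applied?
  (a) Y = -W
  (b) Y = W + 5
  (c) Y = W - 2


Checking option (b) Y = W + 5:
  W = 6.534 -> Y = 11.534 ✓
  W = 6.209 -> Y = 11.209 ✓
  W = 3.449 -> Y = 8.449 ✓
All samples match this transformation.

(b) W + 5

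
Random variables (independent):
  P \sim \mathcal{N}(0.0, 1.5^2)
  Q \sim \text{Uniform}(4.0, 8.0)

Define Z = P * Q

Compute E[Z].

For independent RVs: E[XY] = E[X]*E[Y]
E[P] = 0
E[Q] = 6
E[Z] = 0 * 6 = 0

0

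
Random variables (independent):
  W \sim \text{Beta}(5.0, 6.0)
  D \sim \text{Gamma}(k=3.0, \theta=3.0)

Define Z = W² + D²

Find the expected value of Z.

E[Z] = E[W²] + E[D²]
E[W²] = Var(W) + E[W]² = 0.020661157 + 0.20661157 = 0.22727273
E[D²] = Var(D) + E[D]² = 27 + 81 = 108
E[Z] = 0.22727273 + 108 = 108.22727

108.22727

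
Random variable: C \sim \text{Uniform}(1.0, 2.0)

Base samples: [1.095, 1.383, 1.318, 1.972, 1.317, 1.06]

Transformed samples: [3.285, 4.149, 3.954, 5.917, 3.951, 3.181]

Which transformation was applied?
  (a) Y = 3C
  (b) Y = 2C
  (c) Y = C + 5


Checking option (a) Y = 3C:
  C = 1.095 -> Y = 3.285 ✓
  C = 1.383 -> Y = 4.149 ✓
  C = 1.318 -> Y = 3.954 ✓
All samples match this transformation.

(a) 3C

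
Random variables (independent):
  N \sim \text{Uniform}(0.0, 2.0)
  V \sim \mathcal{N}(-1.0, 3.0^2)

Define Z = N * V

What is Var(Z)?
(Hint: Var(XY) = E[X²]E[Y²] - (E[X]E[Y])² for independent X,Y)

Var(XY) = E[X²]E[Y²] - (E[X]E[Y])²
E[N] = 1, Var(N) = 0.33333333
E[V] = -1, Var(V) = 9
E[N²] = 0.33333333 + 1² = 1.3333333
E[V²] = 9 + (-1)² = 10
Var(Z) = 1.3333333*10 - (1*(-1))²
= 13.333333 - 1 = 12.333333

12.333333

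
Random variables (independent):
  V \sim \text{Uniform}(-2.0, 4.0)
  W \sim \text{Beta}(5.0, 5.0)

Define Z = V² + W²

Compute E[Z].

E[Z] = E[V²] + E[W²]
E[V²] = Var(V) + E[V]² = 3 + 1 = 4
E[W²] = Var(W) + E[W]² = 0.022727273 + 0.25 = 0.27272727
E[Z] = 4 + 0.27272727 = 4.2727273

4.2727273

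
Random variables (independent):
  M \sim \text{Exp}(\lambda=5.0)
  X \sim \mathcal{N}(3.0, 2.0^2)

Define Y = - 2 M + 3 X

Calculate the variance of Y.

For independent RVs: Var(aX + bY) = a²Var(X) + b²Var(Y)
Var(M) = 0.04
Var(X) = 4
Var(Y) = (-2)²*0.04 + 3²*4
= 4*0.04 + 9*4 = 36.16

36.16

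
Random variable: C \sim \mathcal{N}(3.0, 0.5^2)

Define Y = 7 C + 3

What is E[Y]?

For Y = 7C + 3:
E[Y] = 7 * E[C] + 3
E[C] = 3.0 = 3
E[Y] = 7 * 3 + 3 = 24

24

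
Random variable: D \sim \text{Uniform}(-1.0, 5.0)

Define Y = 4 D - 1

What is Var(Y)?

For Y = aD + b: Var(Y) = a² * Var(D)
Var(D) = (5 + 1)^2/12 = 3
Var(Y) = 4² * 3 = 16 * 3 = 48

48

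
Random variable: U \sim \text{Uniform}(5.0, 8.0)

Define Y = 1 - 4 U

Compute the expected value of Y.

For Y = -4U + 1:
E[Y] = -4 * E[U] + 1
E[U] = (5 + 8)/2 = 6.5
E[Y] = -4 * 6.5 + 1 = -25

-25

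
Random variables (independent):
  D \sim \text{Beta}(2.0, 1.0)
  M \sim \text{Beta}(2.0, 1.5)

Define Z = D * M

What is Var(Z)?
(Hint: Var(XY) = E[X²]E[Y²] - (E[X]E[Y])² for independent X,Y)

Var(XY) = E[X²]E[Y²] - (E[X]E[Y])²
E[D] = 0.66666667, Var(D) = 0.055555556
E[M] = 0.57142857, Var(M) = 0.054421769
E[D²] = 0.055555556 + 0.66666667² = 0.5
E[M²] = 0.054421769 + 0.57142857² = 0.38095238
Var(Z) = 0.5*0.38095238 - (0.66666667*0.57142857)²
= 0.19047619 - 0.14512472 = 0.045351474

0.045351474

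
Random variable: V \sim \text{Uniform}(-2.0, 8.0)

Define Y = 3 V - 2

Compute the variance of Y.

For Y = aV + b: Var(Y) = a² * Var(V)
Var(V) = (8 + 2)^2/12 = 8.3333333
Var(Y) = 3² * 8.3333333 = 9 * 8.3333333 = 75

75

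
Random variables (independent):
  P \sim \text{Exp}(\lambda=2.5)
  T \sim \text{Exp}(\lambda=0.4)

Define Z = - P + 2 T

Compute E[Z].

E[Z] = -1*E[P] + 2*E[T]
E[P] = 0.4
E[T] = 2.5
E[Z] = -1*0.4 + 2*2.5 = 4.6

4.6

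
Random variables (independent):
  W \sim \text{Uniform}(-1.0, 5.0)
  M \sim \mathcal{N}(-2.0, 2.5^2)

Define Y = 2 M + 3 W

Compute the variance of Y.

For independent RVs: Var(aX + bY) = a²Var(X) + b²Var(Y)
Var(W) = 3
Var(M) = 6.25
Var(Y) = 3²*3 + 2²*6.25
= 9*3 + 4*6.25 = 52

52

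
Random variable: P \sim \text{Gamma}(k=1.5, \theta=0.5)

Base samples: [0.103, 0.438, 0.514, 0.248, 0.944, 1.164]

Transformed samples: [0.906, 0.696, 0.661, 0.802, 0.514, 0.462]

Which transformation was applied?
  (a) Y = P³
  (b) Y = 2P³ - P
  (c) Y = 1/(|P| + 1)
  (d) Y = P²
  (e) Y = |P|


Checking option (c) Y = 1/(|P| + 1):
  P = 0.103 -> Y = 0.906 ✓
  P = 0.438 -> Y = 0.696 ✓
  P = 0.514 -> Y = 0.661 ✓
All samples match this transformation.

(c) 1/(|P| + 1)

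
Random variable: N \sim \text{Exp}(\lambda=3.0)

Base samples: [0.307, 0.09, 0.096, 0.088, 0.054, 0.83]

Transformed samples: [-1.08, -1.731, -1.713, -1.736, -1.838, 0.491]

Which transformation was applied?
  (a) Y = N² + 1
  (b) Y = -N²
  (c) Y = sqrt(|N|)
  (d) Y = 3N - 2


Checking option (d) Y = 3N - 2:
  N = 0.307 -> Y = -1.08 ✓
  N = 0.09 -> Y = -1.731 ✓
  N = 0.096 -> Y = -1.713 ✓
All samples match this transformation.

(d) 3N - 2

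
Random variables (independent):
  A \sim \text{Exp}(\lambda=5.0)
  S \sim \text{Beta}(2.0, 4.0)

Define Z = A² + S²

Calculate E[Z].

E[Z] = E[A²] + E[S²]
E[A²] = Var(A) + E[A]² = 0.04 + 0.04 = 0.08
E[S²] = Var(S) + E[S]² = 0.031746032 + 0.11111111 = 0.14285714
E[Z] = 0.08 + 0.14285714 = 0.22285714

0.22285714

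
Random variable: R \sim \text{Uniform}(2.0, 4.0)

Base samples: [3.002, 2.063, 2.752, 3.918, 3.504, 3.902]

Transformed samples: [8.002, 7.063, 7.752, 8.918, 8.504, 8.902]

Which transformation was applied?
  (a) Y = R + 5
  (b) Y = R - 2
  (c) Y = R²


Checking option (a) Y = R + 5:
  R = 3.002 -> Y = 8.002 ✓
  R = 2.063 -> Y = 7.063 ✓
  R = 2.752 -> Y = 7.752 ✓
All samples match this transformation.

(a) R + 5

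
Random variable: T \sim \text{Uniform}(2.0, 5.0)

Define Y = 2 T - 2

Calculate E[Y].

For Y = 2T - 2:
E[Y] = 2 * E[T] - 2
E[T] = (2 + 5)/2 = 3.5
E[Y] = 2 * 3.5 - 2 = 5

5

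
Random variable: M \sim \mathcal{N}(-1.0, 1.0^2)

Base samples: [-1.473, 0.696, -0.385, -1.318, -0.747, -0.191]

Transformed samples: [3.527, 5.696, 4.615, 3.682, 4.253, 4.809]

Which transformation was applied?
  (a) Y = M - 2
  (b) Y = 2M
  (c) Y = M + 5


Checking option (c) Y = M + 5:
  M = -1.473 -> Y = 3.527 ✓
  M = 0.696 -> Y = 5.696 ✓
  M = -0.385 -> Y = 4.615 ✓
All samples match this transformation.

(c) M + 5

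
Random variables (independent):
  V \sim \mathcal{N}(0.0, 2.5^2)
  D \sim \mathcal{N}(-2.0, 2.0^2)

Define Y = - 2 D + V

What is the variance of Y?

For independent RVs: Var(aX + bY) = a²Var(X) + b²Var(Y)
Var(V) = 6.25
Var(D) = 4
Var(Y) = 1²*6.25 + (-2)²*4
= 1*6.25 + 4*4 = 22.25

22.25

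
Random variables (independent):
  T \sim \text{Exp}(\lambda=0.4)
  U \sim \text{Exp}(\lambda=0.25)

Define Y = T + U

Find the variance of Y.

For independent RVs: Var(aX + bY) = a²Var(X) + b²Var(Y)
Var(T) = 6.25
Var(U) = 16
Var(Y) = 1²*6.25 + 1²*16
= 1*6.25 + 1*16 = 22.25

22.25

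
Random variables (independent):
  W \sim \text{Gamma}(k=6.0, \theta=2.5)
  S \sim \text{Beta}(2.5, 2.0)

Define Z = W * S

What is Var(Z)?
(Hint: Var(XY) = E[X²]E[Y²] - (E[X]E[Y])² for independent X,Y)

Var(XY) = E[X²]E[Y²] - (E[X]E[Y])²
E[W] = 15, Var(W) = 37.5
E[S] = 0.55555556, Var(S) = 0.044893378
E[W²] = 37.5 + 15² = 262.5
E[S²] = 0.044893378 + 0.55555556² = 0.35353535
Var(Z) = 262.5*0.35353535 - (15*0.55555556)²
= 92.80303 - 69.444444 = 23.358586

23.358586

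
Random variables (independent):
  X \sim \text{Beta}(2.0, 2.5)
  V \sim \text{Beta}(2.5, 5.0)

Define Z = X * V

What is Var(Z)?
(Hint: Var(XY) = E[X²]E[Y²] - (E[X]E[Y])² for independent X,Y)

Var(XY) = E[X²]E[Y²] - (E[X]E[Y])²
E[X] = 0.44444444, Var(X) = 0.044893378
E[V] = 0.33333333, Var(V) = 0.026143791
E[X²] = 0.044893378 + 0.44444444² = 0.24242424
E[V²] = 0.026143791 + 0.33333333² = 0.1372549
Var(Z) = 0.24242424*0.1372549 - (0.44444444*0.33333333)²
= 0.033273916 - 0.021947874 = 0.011326042

0.011326042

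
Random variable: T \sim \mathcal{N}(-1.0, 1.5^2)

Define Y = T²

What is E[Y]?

Using E[X²] = Var(X) + (E[X])²:
E[T] = -1
Var(T) = 1.5^2 = 2.25
E[T²] = 2.25 + (-1)² = 2.25 + 1 = 3.25

3.25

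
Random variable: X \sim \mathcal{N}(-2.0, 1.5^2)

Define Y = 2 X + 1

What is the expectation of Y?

For Y = 2X + 1:
E[Y] = 2 * E[X] + 1
E[X] = -2.0 = -2
E[Y] = 2 * (-2) + 1 = -3

-3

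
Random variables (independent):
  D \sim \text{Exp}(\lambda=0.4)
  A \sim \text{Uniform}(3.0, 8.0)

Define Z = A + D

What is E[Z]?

E[Z] = 1*E[D] + 1*E[A]
E[D] = 2.5
E[A] = 5.5
E[Z] = 1*2.5 + 1*5.5 = 8

8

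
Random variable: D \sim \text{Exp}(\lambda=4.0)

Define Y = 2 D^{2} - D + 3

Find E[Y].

E[Y] = 2*E[D²] - 1*E[D] + 3
E[D] = 0.25
E[D²] = Var(D) + (E[D])² = 0.0625 + 0.0625 = 0.125
E[Y] = 2*0.125 - 1*0.25 + 3 = 3

3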